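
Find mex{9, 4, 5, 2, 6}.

0 is not in the set, so the mex is 0.

0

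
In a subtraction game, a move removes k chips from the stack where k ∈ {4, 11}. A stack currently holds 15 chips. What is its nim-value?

0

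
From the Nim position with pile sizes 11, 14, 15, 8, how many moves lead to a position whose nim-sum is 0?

Nim-sum: 11 ⊕ 14 ⊕ 15 ⊕ 8 = 2.
The overall nim-sum is X = 2. A pile of size p has a winning move iff p XOR X < p (reduce it to p XOR X).
  11: 11 XOR 2 = 9 < 11 — winning move (to 9).
  14: 14 XOR 2 = 12 < 14 — winning move (to 12).
  15: 15 XOR 2 = 13 < 15 — winning move (to 13).
  8: 8 XOR 2 = 10 ≥ 8 — no move.
That gives 3 winning moves.

3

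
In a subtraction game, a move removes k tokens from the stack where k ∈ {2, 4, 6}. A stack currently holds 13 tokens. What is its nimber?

2

Compute g(0), g(1), … for moves {2, 4, 6}:
g(0) = mex{} = 0
g(1) = mex{} = 0
g(2) = mex{0} = 1
g(3) = mex{0} = 1
g(4) = mex{0,1} = 2
g(5) = mex{0,1} = 2
g(6) = mex{0,1,2} = 3
g(7) = mex{0,1,2} = 3
g(8) = mex{1,2,3} = 0
g(9) = mex{1,2,3} = 0
g(10) = mex{0,2,3} = 1
g(11) = mex{0,2,3} = 1
g(12) = mex{0,1,3} = 2
g(13) = mex{0,1,3} = 2
So g(13) = 2.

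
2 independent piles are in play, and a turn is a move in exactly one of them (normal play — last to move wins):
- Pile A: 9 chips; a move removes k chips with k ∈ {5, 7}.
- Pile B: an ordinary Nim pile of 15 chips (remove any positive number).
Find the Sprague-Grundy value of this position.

For pile A, compute g(0), g(1), … with moves {5, 7}:
k:     0  1  2  3  4  5  6  7  8  9
g(k):  0  0  0  0  0  1  1  1  1  1
So g(9) = 1.
Pile B is a plain Nim pile of size 15, so its Grundy value is 15.
By the Sprague-Grundy theorem, the Grundy value of a sum of independent games is the XOR of the component values.
Combined value = 1 XOR 15 = 14.

14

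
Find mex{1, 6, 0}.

2

The values 0, 1 are all present; 2 is the first non-negative integer missing from the set.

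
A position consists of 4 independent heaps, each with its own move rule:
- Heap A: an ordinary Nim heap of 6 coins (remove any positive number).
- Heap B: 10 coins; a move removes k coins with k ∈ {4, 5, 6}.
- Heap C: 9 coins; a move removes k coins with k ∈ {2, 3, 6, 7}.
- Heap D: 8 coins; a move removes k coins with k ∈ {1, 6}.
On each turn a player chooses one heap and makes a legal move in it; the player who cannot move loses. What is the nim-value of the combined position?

7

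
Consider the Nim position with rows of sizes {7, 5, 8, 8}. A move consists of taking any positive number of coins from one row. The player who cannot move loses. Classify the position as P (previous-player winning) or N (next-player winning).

Write each in binary and XOR column by column:
  0111  (7)
  0101  (5)
  1000  (8)
  1000  (8)
  ----
  0010  (2)
The nim-sum is 2 ≠ 0, so this is an N-position: the player to move can win.

N-position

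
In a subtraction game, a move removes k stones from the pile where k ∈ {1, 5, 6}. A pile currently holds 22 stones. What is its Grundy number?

0

Compute g(0), g(1), … for moves {1, 5, 6}:
k:     0  1  2  3  4  5  6  7  8  9 10 11 12 13 14 15 16 17 18 19 20 21 22
g(k):  0  1  0  1  0  1  2  3  2  3  2  0  1  0  1  0  1  2  3  2  3  2  0
So g(22) = 0.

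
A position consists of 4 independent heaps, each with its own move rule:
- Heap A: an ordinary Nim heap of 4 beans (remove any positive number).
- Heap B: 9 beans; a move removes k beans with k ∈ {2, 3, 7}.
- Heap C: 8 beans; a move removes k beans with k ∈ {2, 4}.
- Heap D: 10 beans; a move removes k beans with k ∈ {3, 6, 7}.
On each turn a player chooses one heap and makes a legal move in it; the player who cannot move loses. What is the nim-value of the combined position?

7

Heap A is a plain Nim heap of size 4, so its Grundy value is 4.
For heap B, compute g(0), g(1), … with moves {2, 3, 7}:
k:     0  1  2  3  4  5  6  7  8  9
g(k):  0  0  1  1  2  0  0  1  1  2
So g(9) = 2.
Grundy values for heap C (subtraction set {2, 4}):
g(0) = mex{} = 0
g(1) = mex{} = 0
g(2) = mex{0} = 1
g(3) = mex{0} = 1
g(4) = mex{0,1} = 2
g(5) = mex{0,1} = 2
g(6) = mex{1,2} = 0
g(7) = mex{1,2} = 0
g(8) = mex{0,2} = 1
So g(8) = 1.
Build the Grundy sequence for heap D with g(k) = mex{g(k−s) : s ∈ {3, 6, 7}, s ≤ k}:
g(0) = mex{} = 0
g(1) = mex{} = 0
g(2) = mex{} = 0
g(3) = mex{0} = 1
g(4) = mex{0} = 1
g(5) = mex{0} = 1
g(6) = mex{0,1} = 2
g(7) = mex{0,1} = 2
g(8) = mex{0,1} = 2
g(9) = mex{0,1,2} = 3
g(10) = mex{1,2} = 0
So g(10) = 0.
By the Sprague-Grundy theorem, the Grundy value of a sum of independent games is the XOR of the component values.
Combined value = 4 XOR 2 XOR 1 XOR 0 = 7.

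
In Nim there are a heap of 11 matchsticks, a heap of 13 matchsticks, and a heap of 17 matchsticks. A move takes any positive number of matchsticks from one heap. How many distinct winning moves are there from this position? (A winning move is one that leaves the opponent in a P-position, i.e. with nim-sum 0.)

Compute the nim-sum pairwise:
11 ⊕ 13 = 6
6 ⊕ 17 = 23
The overall nim-sum is X = 23. A heap of size p has a winning move iff p XOR X < p (reduce it to p XOR X).
  11: 11 XOR 23 = 28 ≥ 11 — no move.
  13: 13 XOR 23 = 26 ≥ 13 — no move.
  17: 17 XOR 23 = 6 < 17 — winning move (to 6).
That gives 1 winning move.

1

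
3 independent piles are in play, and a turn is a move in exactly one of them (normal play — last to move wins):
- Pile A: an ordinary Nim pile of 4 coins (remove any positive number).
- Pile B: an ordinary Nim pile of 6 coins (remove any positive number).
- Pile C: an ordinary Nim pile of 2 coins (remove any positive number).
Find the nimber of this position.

0

Pile A is a plain Nim pile of size 4, so its Grundy value is 4.
Pile B is a plain Nim pile of size 6, so its Grundy value is 6.
Pile C is a plain Nim pile of size 2, so its Grundy value is 2.
The value of a disjunctive sum is the nim-sum of the parts.
Combined value = 4 XOR 6 XOR 2 = 0.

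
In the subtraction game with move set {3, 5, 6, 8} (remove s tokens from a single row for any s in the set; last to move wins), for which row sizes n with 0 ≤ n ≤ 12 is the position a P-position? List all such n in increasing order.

0, 1, 2, 11, 12

Compute g(0), g(1), … for moves {3, 5, 6, 8}:
g(0) = mex{} = 0
g(1) = mex{} = 0
g(2) = mex{} = 0
g(3) = mex{0} = 1
g(4) = mex{0} = 1
g(5) = mex{0} = 1
g(6) = mex{0,1} = 2
g(7) = mex{0,1} = 2
g(8) = mex{0,1} = 2
g(9) = mex{0,1,2} = 3
g(10) = mex{0,1,2} = 3
g(11) = mex{1,2} = 0
g(12) = mex{1,2,3} = 0
The P-positions (g = 0) in 0..12 are 0, 1, 2, 11, 12.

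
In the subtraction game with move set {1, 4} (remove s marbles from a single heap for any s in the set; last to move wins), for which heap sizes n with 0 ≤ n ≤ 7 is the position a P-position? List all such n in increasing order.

0, 2, 5, 7

Build the Grundy sequence with g(k) = mex{g(k−s) : s ∈ {1, 4}, s ≤ k}:
g(0) = mex{} = 0
g(1) = mex{0} = 1
g(2) = mex{1} = 0
g(3) = mex{0} = 1
g(4) = mex{0,1} = 2
g(5) = mex{1,2} = 0
g(6) = mex{0} = 1
g(7) = mex{1} = 0
The P-positions (g = 0) in 0..7 are 0, 2, 5, 7.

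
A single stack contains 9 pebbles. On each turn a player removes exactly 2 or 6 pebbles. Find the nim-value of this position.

0

Grundy values for subtraction set {2, 6}:
g(0) = mex{} = 0
g(1) = mex{} = 0
g(2) = mex{0} = 1
g(3) = mex{0} = 1
g(4) = mex{1} = 0
g(5) = mex{1} = 0
g(6) = mex{0} = 1
g(7) = mex{0} = 1
g(8) = mex{1} = 0
g(9) = mex{1} = 0
So g(9) = 0.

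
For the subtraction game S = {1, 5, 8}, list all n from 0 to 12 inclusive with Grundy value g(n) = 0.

0, 2, 4, 6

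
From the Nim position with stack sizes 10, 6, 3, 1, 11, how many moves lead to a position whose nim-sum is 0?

Compute the nim-sum pairwise:
10 ⊕ 6 = 12
12 ⊕ 3 = 15
15 ⊕ 1 = 14
14 ⊕ 11 = 5
The overall nim-sum is X = 5. A stack of size p has a winning move iff p XOR X < p (reduce it to p XOR X).
  10: 10 XOR 5 = 15 ≥ 10 — no move.
  6: 6 XOR 5 = 3 < 6 — winning move (to 3).
  3: 3 XOR 5 = 6 ≥ 3 — no move.
  1: 1 XOR 5 = 4 ≥ 1 — no move.
  11: 11 XOR 5 = 14 ≥ 11 — no move.
That gives 1 winning move.

1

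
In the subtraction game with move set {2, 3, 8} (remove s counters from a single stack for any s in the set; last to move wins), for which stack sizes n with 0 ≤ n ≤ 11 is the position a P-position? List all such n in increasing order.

0, 1, 5, 6, 10, 11

Grundy values for subtraction set {2, 3, 8}:
k:     0  1  2  3  4  5  6  7  8  9 10 11
g(k):  0  0  1  1  2  0  0  1  1  2  0  0
The P-positions (g = 0) in 0..11 are 0, 1, 5, 6, 10, 11.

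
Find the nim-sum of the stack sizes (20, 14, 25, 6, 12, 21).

Write each in binary and XOR column by column:
  10100  (20)
  01110  (14)
  11001  (25)
  00110  (6)
  01100  (12)
  10101  (21)
  -----
  11100  (28)

28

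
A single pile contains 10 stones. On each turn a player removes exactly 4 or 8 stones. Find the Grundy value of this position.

2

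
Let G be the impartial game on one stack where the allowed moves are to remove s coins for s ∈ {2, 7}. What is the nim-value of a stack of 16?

1

Build the Grundy sequence with g(k) = mex{g(k−s) : s ∈ {2, 7}, s ≤ k}:
k:     0  1  2  3  4  5  6  7  8  9 10 11 12 13 14 15 16
g(k):  0  0  1  1  0  0  1  1  2  0  0  1  1  0  0  1  1
So g(16) = 1.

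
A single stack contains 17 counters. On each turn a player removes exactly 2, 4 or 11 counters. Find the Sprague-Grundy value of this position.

2

Build the Grundy sequence with g(k) = mex{g(k−s) : s ∈ {2, 4, 11}, s ≤ k}:
k:     0  1  2  3  4  5  6  7  8  9 10 11 12 13 14 15 16 17
g(k):  0  0  1  1  2  2  0  0  1  1  2  2  3  0  0  1  1  2
So g(17) = 2.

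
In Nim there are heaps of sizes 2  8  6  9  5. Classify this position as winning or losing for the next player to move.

Bitwise XOR of the heap sizes:
  0010  (2)
  1000  (8)
  0110  (6)
  1001  (9)
  0101  (5)
  ----
  0000  (0)
The nim-sum is 0, so this is a P-position: the player to move is in a losing position under optimal play.

Losing position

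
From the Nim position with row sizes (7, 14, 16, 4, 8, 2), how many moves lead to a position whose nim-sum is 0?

Compute the nim-sum pairwise:
7 ⊕ 14 = 9
9 ⊕ 16 = 25
25 ⊕ 4 = 29
29 ⊕ 8 = 21
21 ⊕ 2 = 23
The overall nim-sum is X = 23. A row of size p has a winning move iff p XOR X < p (reduce it to p XOR X).
  7: 7 XOR 23 = 16 ≥ 7 — no move.
  14: 14 XOR 23 = 25 ≥ 14 — no move.
  16: 16 XOR 23 = 7 < 16 — winning move (to 7).
  4: 4 XOR 23 = 19 ≥ 4 — no move.
  8: 8 XOR 23 = 31 ≥ 8 — no move.
  2: 2 XOR 23 = 21 ≥ 2 — no move.
That gives 1 winning move.

1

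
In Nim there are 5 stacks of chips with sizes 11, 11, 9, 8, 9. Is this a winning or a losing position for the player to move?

Write each in binary and XOR column by column:
  1011  (11)
  1011  (11)
  1001  (9)
  1000  (8)
  1001  (9)
  ----
  1000  (8)
The nim-sum is 8 ≠ 0, so this is an N-position: the player to move can win.

Winning position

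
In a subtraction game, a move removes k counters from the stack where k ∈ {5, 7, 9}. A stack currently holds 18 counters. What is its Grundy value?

Compute g(0), g(1), … for moves {5, 7, 9}:
k:     0  1  2  3  4  5  6  7  8  9 10 11 12 13 14 15 16 17 18
g(k):  0  0  0  0  0  1  1  1  1  1  2  2  2  2  0  0  0  0  0
So g(18) = 0.

0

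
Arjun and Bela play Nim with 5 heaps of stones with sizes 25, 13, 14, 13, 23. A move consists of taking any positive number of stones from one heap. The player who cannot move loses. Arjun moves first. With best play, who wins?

Bela wins

In binary:
  11001  (25)
  01101  (13)
  01110  (14)
  01101  (13)
  10111  (23)
  -----
  00000  (0)
The nim-sum is 0, so this is a P-position: the player to move is in a losing position under optimal play; Arjun is about to move from it and so loses — Bela wins.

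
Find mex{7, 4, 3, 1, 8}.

0 is not in the set, so the mex is 0.

0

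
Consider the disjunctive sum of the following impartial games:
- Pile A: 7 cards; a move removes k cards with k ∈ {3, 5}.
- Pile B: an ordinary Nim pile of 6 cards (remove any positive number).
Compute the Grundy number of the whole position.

Build the Grundy sequence for pile A with g(k) = mex{g(k−s) : s ∈ {3, 5}, s ≤ k}:
k:     0  1  2  3  4  5  6  7
g(k):  0  0  0  1  1  1  2  2
So g(7) = 2.
Pile B is a plain Nim pile of size 6, so its Grundy value is 6.
By the Sprague-Grundy theorem, the Grundy value of a sum of independent games is the XOR of the component values.
Combined value = 2 ⊕ 6 = 4.

4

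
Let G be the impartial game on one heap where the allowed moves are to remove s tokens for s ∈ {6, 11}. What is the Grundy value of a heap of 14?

2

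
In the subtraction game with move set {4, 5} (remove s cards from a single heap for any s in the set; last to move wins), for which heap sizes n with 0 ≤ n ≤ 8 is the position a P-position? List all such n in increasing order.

0, 1, 2, 3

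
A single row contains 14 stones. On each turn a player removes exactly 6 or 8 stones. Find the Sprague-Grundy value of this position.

0

Compute g(0), g(1), … for moves {6, 8}:
k:     0  1  2  3  4  5  6  7  8  9 10 11 12 13 14
g(k):  0  0  0  0  0  0  1  1  1  1  1  1  2  2  0
So g(14) = 0.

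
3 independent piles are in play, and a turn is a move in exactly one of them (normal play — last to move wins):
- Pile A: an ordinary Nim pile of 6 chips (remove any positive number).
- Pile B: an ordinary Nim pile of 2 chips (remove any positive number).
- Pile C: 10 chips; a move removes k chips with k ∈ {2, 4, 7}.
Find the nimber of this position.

Pile A is a plain Nim pile of size 6, so its Grundy value is 6.
Pile B is a plain Nim pile of size 2, so its Grundy value is 2.
Grundy values for pile C (subtraction set {2, 4, 7}):
g(0) = mex{} = 0
g(1) = mex{} = 0
g(2) = mex{0} = 1
g(3) = mex{0} = 1
g(4) = mex{0,1} = 2
g(5) = mex{0,1} = 2
g(6) = mex{1,2} = 0
g(7) = mex{0,1,2} = 3
g(8) = mex{0,2} = 1
g(9) = mex{1,2,3} = 0
g(10) = mex{0,1} = 2
So g(10) = 2.
The value of a disjunctive sum is the nim-sum of the parts.
Combined value = 6 XOR 2 XOR 2 = 6.

6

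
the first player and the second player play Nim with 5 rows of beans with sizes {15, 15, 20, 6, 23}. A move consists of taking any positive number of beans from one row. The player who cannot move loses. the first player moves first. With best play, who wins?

the first player wins

Nim-sum: 15 XOR 15 XOR 20 XOR 6 XOR 23 = 5.
The nim-sum is 5 ≠ 0, so this is an N-position: the player to move can win; the first player has a winning move.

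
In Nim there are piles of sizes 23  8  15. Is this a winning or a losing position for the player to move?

Winning position

Compute the nim-sum pairwise:
23 XOR 8 = 31
31 XOR 15 = 16
The nim-sum is 16 ≠ 0, so this is an N-position: the player to move can win.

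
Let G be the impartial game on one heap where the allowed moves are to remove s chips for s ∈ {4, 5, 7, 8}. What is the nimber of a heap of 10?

Grundy values for subtraction set {4, 5, 7, 8}:
k:     0  1  2  3  4  5  6  7  8  9 10
g(k):  0  0  0  0  1  1  1  1  2  2  2
So g(10) = 2.

2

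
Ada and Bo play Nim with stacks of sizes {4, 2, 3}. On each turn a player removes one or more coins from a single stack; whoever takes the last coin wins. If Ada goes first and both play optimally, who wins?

Ada wins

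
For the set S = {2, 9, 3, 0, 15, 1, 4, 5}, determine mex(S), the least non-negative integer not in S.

6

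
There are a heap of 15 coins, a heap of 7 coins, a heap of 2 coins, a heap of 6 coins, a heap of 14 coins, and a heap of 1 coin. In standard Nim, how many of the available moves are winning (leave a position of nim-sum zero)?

5

Nim-sum: 15 XOR 7 XOR 2 XOR 6 XOR 14 XOR 1 = 3.
The overall nim-sum is X = 3. A heap of size p has a winning move iff p XOR X < p (reduce it to p XOR X).
  15: 15 XOR 3 = 12 < 15 — winning move (to 12).
  7: 7 XOR 3 = 4 < 7 — winning move (to 4).
  2: 2 XOR 3 = 1 < 2 — winning move (to 1).
  6: 6 XOR 3 = 5 < 6 — winning move (to 5).
  14: 14 XOR 3 = 13 < 14 — winning move (to 13).
  1: 1 XOR 3 = 2 ≥ 1 — no move.
That gives 5 winning moves.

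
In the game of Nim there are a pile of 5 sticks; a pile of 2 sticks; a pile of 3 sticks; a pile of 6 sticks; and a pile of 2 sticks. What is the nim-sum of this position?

0

Compute the nim-sum pairwise:
5 ^ 2 = 7
7 ^ 3 = 4
4 ^ 6 = 2
2 ^ 2 = 0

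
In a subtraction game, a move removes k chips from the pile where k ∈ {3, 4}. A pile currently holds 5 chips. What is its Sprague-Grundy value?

Build the Grundy sequence with g(k) = mex{g(k−s) : s ∈ {3, 4}, s ≤ k}:
g(0) = mex{} = 0
g(1) = mex{} = 0
g(2) = mex{} = 0
g(3) = mex{0} = 1
g(4) = mex{0} = 1
g(5) = mex{0} = 1
So g(5) = 1.

1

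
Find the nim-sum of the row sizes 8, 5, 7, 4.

14

In binary:
  1000  (8)
  0101  (5)
  0111  (7)
  0100  (4)
  ----
  1110  (14)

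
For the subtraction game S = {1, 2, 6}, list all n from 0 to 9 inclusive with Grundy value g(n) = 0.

0, 3, 7

Build the Grundy sequence with g(k) = mex{g(k−s) : s ∈ {1, 2, 6}, s ≤ k}:
k:     0  1  2  3  4  5  6  7  8  9
g(k):  0  1  2  0  1  2  3  0  1  2
The P-positions (g = 0) in 0..9 are 0, 3, 7.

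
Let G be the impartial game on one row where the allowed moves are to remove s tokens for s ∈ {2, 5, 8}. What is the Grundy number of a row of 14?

0

Compute g(0), g(1), … for moves {2, 5, 8}:
g(0) = mex{} = 0
g(1) = mex{} = 0
g(2) = mex{0} = 1
g(3) = mex{0} = 1
g(4) = mex{1} = 0
g(5) = mex{0,1} = 2
g(6) = mex{0} = 1
g(7) = mex{1,2} = 0
g(8) = mex{0,1} = 2
g(9) = mex{0} = 1
g(10) = mex{1,2} = 0
g(11) = mex{1} = 0
g(12) = mex{0} = 1
g(13) = mex{0,2} = 1
g(14) = mex{1} = 0
So g(14) = 0.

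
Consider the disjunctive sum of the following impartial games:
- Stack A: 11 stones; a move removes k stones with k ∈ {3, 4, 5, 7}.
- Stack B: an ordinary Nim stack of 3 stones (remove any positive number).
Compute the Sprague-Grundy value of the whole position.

Build the Grundy sequence for stack A with g(k) = mex{g(k−s) : s ∈ {3, 4, 5, 7}, s ≤ k}:
g(0) = mex{} = 0
g(1) = mex{} = 0
g(2) = mex{} = 0
g(3) = mex{0} = 1
g(4) = mex{0} = 1
g(5) = mex{0} = 1
g(6) = mex{0,1} = 2
g(7) = mex{0,1} = 2
g(8) = mex{0,1} = 2
g(9) = mex{0,1,2} = 3
g(10) = mex{1,2} = 0
g(11) = mex{1,2} = 0
So g(11) = 0.
Stack B is a plain Nim stack of size 3, so its Grundy value is 3.
By the Sprague-Grundy theorem, the Grundy value of a sum of independent games is the XOR of the component values.
Combined value = 0 XOR 3 = 3.

3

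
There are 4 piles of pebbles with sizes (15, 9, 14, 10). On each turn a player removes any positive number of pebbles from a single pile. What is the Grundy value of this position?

Nim-sum: 15 XOR 9 XOR 14 XOR 10 = 2.

2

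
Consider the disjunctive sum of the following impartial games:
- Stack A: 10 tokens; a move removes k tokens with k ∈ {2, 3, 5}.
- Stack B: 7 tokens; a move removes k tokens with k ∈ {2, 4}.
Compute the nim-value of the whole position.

1

For stack A, compute g(0), g(1), … with moves {2, 3, 5}:
g(0) = mex{} = 0
g(1) = mex{} = 0
g(2) = mex{0} = 1
g(3) = mex{0} = 1
g(4) = mex{0,1} = 2
g(5) = mex{0,1} = 2
g(6) = mex{0,1,2} = 3
g(7) = mex{1,2} = 0
g(8) = mex{1,2,3} = 0
g(9) = mex{0,2,3} = 1
g(10) = mex{0,2} = 1
So g(10) = 1.
Build the Grundy sequence for stack B with g(k) = mex{g(k−s) : s ∈ {2, 4}, s ≤ k}:
g(0) = mex{} = 0
g(1) = mex{} = 0
g(2) = mex{0} = 1
g(3) = mex{0} = 1
g(4) = mex{0,1} = 2
g(5) = mex{0,1} = 2
g(6) = mex{1,2} = 0
g(7) = mex{1,2} = 0
So g(7) = 0.
The value of a disjunctive sum is the nim-sum of the parts.
Combined value = 1 XOR 0 = 1.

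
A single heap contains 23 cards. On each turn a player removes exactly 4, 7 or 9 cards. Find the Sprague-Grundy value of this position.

2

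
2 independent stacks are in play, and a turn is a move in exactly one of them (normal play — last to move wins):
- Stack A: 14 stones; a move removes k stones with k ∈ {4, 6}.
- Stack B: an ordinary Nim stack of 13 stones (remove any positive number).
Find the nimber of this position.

For stack A, compute g(0), g(1), … with moves {4, 6}:
g(0) = mex{} = 0
g(1) = mex{} = 0
g(2) = mex{} = 0
g(3) = mex{} = 0
g(4) = mex{0} = 1
g(5) = mex{0} = 1
g(6) = mex{0} = 1
g(7) = mex{0} = 1
g(8) = mex{0,1} = 2
g(9) = mex{0,1} = 2
g(10) = mex{1} = 0
g(11) = mex{1} = 0
g(12) = mex{1,2} = 0
g(13) = mex{1,2} = 0
g(14) = mex{0,2} = 1
So g(14) = 1.
Stack B is a plain Nim stack of size 13, so its Grundy value is 13.
The value of a disjunctive sum is the nim-sum of the parts.
Combined value = 1 XOR 13 = 12.

12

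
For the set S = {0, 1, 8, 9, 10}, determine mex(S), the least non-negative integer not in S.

The values 0, 1 are all present; 2 is the first non-negative integer missing from the set.

2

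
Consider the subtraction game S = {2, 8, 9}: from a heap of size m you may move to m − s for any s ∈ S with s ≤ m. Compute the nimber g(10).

Build the Grundy sequence with g(k) = mex{g(k−s) : s ∈ {2, 8, 9}, s ≤ k}:
k:     0  1  2  3  4  5  6  7  8  9 10
g(k):  0  0  1  1  0  0  1  1  2  2  3
So g(10) = 3.

3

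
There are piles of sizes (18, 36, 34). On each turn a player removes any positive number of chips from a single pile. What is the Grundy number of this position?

20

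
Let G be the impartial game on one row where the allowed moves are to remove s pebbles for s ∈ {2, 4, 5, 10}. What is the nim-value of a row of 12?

2

Grundy values for subtraction set {2, 4, 5, 10}:
g(0) = mex{} = 0
g(1) = mex{} = 0
g(2) = mex{0} = 1
g(3) = mex{0} = 1
g(4) = mex{0,1} = 2
g(5) = mex{0,1} = 2
g(6) = mex{0,1,2} = 3
g(7) = mex{1,2} = 0
g(8) = mex{1,2,3} = 0
g(9) = mex{0,2} = 1
g(10) = mex{0,2,3} = 1
g(11) = mex{0,1,3} = 2
g(12) = mex{0,1} = 2
So g(12) = 2.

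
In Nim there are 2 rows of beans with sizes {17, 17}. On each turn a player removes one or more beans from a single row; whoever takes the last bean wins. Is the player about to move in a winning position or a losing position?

Losing position

Compute the nim-sum pairwise:
17 XOR 17 = 0
The nim-sum is 0, so this is a P-position: the player to move is in a losing position under optimal play.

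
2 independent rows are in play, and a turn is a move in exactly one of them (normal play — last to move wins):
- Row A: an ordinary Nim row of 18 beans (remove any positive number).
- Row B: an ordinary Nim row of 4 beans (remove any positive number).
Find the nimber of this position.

22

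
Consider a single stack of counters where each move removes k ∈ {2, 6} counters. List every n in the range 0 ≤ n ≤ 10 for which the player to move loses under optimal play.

0, 1, 4, 5, 8, 9

Build the Grundy sequence with g(k) = mex{g(k−s) : s ∈ {2, 6}, s ≤ k}:
k:     0  1  2  3  4  5  6  7  8  9 10
g(k):  0  0  1  1  0  0  1  1  0  0  1
The P-positions (g = 0) in 0..10 are 0, 1, 4, 5, 8, 9.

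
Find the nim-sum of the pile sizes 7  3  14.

10

Nim-sum: 7 ^ 3 ^ 14 = 10.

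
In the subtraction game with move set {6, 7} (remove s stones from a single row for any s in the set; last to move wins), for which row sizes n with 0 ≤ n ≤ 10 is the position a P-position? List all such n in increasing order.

0, 1, 2, 3, 4, 5

Build the Grundy sequence with g(k) = mex{g(k−s) : s ∈ {6, 7}, s ≤ k}:
g(0) = mex{} = 0
g(1) = mex{} = 0
g(2) = mex{} = 0
g(3) = mex{} = 0
g(4) = mex{} = 0
g(5) = mex{} = 0
g(6) = mex{0} = 1
g(7) = mex{0} = 1
g(8) = mex{0} = 1
g(9) = mex{0} = 1
g(10) = mex{0} = 1
The P-positions (g = 0) in 0..10 are 0, 1, 2, 3, 4, 5.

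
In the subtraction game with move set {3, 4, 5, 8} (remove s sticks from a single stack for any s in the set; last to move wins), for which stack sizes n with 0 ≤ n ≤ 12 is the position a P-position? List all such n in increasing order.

0, 1, 2, 11, 12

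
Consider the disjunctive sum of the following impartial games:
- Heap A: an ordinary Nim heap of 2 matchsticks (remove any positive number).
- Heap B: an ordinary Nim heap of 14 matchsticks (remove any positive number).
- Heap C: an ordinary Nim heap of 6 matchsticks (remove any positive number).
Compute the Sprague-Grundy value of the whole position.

10

Heap A is a plain Nim heap of size 2, so its Grundy value is 2.
Heap B is a plain Nim heap of size 14, so its Grundy value is 14.
Heap C is a plain Nim heap of size 6, so its Grundy value is 6.
By the Sprague-Grundy theorem, the Grundy value of a sum of independent games is the XOR of the component values.
Combined value = 2 ⊕ 14 ⊕ 6 = 10.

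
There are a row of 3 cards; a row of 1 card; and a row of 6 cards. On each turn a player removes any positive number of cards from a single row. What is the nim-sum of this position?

4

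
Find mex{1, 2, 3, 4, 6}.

0 is not in the set, so the mex is 0.

0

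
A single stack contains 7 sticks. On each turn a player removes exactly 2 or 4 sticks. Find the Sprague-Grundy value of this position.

0

Build the Grundy sequence with g(k) = mex{g(k−s) : s ∈ {2, 4}, s ≤ k}:
g(0) = mex{} = 0
g(1) = mex{} = 0
g(2) = mex{0} = 1
g(3) = mex{0} = 1
g(4) = mex{0,1} = 2
g(5) = mex{0,1} = 2
g(6) = mex{1,2} = 0
g(7) = mex{1,2} = 0
So g(7) = 0.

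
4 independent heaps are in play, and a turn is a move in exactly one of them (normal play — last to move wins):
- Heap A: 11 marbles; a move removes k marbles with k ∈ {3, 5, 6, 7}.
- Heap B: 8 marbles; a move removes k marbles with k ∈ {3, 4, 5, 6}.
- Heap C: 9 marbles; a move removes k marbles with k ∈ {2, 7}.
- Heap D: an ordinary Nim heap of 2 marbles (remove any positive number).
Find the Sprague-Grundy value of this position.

Grundy values for heap A (subtraction set {3, 5, 6, 7}):
k:     0  1  2  3  4  5  6  7  8  9 10 11
g(k):  0  0  0  1  1  1  2  2  2  3  0  0
So g(11) = 0.
Grundy values for heap B (subtraction set {3, 4, 5, 6}):
k:     0  1  2  3  4  5  6  7  8
g(k):  0  0  0  1  1  1  2  2  2
So g(8) = 2.
Build the Grundy sequence for heap C with g(k) = mex{g(k−s) : s ∈ {2, 7}, s ≤ k}:
k:     0  1  2  3  4  5  6  7  8  9
g(k):  0  0  1  1  0  0  1  1  2  0
So g(9) = 0.
Heap D is a plain Nim heap of size 2, so its Grundy value is 2.
The value of a disjunctive sum is the nim-sum of the parts.
Combined value = 0 ⊕ 2 ⊕ 0 ⊕ 2 = 0.

0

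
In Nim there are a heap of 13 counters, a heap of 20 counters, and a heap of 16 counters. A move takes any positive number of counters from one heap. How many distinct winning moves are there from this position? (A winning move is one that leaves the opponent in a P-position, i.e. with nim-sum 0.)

Nim-sum: 13 ^ 20 ^ 16 = 9.
The overall nim-sum is X = 9. A heap of size p has a winning move iff p XOR X < p (reduce it to p XOR X).
  13: 13 XOR 9 = 4 < 13 — winning move (to 4).
  20: 20 XOR 9 = 29 ≥ 20 — no move.
  16: 16 XOR 9 = 25 ≥ 16 — no move.
That gives 1 winning move.

1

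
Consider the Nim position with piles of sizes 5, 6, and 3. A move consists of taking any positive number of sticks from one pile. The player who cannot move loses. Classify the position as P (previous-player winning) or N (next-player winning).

P-position

Nim-sum: 5 ⊕ 6 ⊕ 3 = 0.
The nim-sum is 0, so this is a P-position: the player to move is in a losing position under optimal play.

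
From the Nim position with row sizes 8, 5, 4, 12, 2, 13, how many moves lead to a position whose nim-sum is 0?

Compute the nim-sum pairwise:
8 XOR 5 = 13
13 XOR 4 = 9
9 XOR 12 = 5
5 XOR 2 = 7
7 XOR 13 = 10
The overall nim-sum is X = 10. A row of size p has a winning move iff p XOR X < p (reduce it to p XOR X).
  8: 8 XOR 10 = 2 < 8 — winning move (to 2).
  5: 5 XOR 10 = 15 ≥ 5 — no move.
  4: 4 XOR 10 = 14 ≥ 4 — no move.
  12: 12 XOR 10 = 6 < 12 — winning move (to 6).
  2: 2 XOR 10 = 8 ≥ 2 — no move.
  13: 13 XOR 10 = 7 < 13 — winning move (to 7).
That gives 3 winning moves.

3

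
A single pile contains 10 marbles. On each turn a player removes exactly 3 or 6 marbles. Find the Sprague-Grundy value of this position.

0

Compute g(0), g(1), … for moves {3, 6}:
g(0) = mex{} = 0
g(1) = mex{} = 0
g(2) = mex{} = 0
g(3) = mex{0} = 1
g(4) = mex{0} = 1
g(5) = mex{0} = 1
g(6) = mex{0,1} = 2
g(7) = mex{0,1} = 2
g(8) = mex{0,1} = 2
g(9) = mex{1,2} = 0
g(10) = mex{1,2} = 0
So g(10) = 0.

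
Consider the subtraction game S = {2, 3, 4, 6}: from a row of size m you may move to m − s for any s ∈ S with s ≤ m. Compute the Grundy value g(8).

Compute g(0), g(1), … for moves {2, 3, 4, 6}:
k:     0  1  2  3  4  5  6  7  8
g(k):  0  0  1  1  2  2  3  3  0
So g(8) = 0.

0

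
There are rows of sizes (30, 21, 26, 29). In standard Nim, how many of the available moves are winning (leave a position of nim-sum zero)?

3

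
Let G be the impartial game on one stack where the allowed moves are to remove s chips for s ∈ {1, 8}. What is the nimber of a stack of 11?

0

Grundy values for subtraction set {1, 8}:
g(0) = mex{} = 0
g(1) = mex{0} = 1
g(2) = mex{1} = 0
g(3) = mex{0} = 1
g(4) = mex{1} = 0
g(5) = mex{0} = 1
g(6) = mex{1} = 0
g(7) = mex{0} = 1
g(8) = mex{0,1} = 2
g(9) = mex{1,2} = 0
g(10) = mex{0} = 1
g(11) = mex{1} = 0
So g(11) = 0.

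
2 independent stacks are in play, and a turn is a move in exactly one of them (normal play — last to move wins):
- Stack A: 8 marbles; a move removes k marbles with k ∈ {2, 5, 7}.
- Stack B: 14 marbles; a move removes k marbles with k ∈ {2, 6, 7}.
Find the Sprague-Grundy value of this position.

2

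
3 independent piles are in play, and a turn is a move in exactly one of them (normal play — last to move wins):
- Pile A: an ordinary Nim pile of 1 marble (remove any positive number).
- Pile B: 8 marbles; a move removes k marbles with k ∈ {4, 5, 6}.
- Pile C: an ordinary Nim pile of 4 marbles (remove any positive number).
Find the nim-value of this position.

7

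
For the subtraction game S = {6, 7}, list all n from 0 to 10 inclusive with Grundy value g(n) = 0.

Compute g(0), g(1), … for moves {6, 7}:
g(0) = mex{} = 0
g(1) = mex{} = 0
g(2) = mex{} = 0
g(3) = mex{} = 0
g(4) = mex{} = 0
g(5) = mex{} = 0
g(6) = mex{0} = 1
g(7) = mex{0} = 1
g(8) = mex{0} = 1
g(9) = mex{0} = 1
g(10) = mex{0} = 1
The P-positions (g = 0) in 0..10 are 0, 1, 2, 3, 4, 5.

0, 1, 2, 3, 4, 5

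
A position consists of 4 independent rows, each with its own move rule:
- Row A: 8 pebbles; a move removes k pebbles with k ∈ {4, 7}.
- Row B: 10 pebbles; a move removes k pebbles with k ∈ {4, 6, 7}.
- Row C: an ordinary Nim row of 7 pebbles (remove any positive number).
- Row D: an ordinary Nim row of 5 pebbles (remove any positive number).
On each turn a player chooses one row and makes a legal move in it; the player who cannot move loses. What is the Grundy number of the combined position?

For row A, compute g(0), g(1), … with moves {4, 7}:
g(0) = mex{} = 0
g(1) = mex{} = 0
g(2) = mex{} = 0
g(3) = mex{} = 0
g(4) = mex{0} = 1
g(5) = mex{0} = 1
g(6) = mex{0} = 1
g(7) = mex{0} = 1
g(8) = mex{0,1} = 2
So g(8) = 2.
Build the Grundy sequence for row B with g(k) = mex{g(k−s) : s ∈ {4, 6, 7}, s ≤ k}:
k:     0  1  2  3  4  5  6  7  8  9 10
g(k):  0  0  0  0  1  1  1  1  2  2  2
So g(10) = 2.
Row C is a plain Nim row of size 7, so its Grundy value is 7.
Row D is a plain Nim row of size 5, so its Grundy value is 5.
The value of a disjunctive sum is the nim-sum of the parts.
Combined value = 2 XOR 2 XOR 7 XOR 5 = 2.

2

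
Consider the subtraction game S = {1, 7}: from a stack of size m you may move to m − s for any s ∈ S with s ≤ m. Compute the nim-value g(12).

Grundy values for subtraction set {1, 7}:
g(0) = mex{} = 0
g(1) = mex{0} = 1
g(2) = mex{1} = 0
g(3) = mex{0} = 1
g(4) = mex{1} = 0
g(5) = mex{0} = 1
g(6) = mex{1} = 0
g(7) = mex{0} = 1
g(8) = mex{1} = 0
g(9) = mex{0} = 1
g(10) = mex{1} = 0
g(11) = mex{0} = 1
g(12) = mex{1} = 0
So g(12) = 0.

0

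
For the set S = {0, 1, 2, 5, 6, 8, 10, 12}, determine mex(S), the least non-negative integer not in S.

3

The values 0, 1, 2 are all present; 3 is the first non-negative integer missing from the set.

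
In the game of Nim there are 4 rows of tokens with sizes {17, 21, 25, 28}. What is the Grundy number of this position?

Bitwise XOR of the heap sizes:
  10001  (17)
  10101  (21)
  11001  (25)
  11100  (28)
  -----
  00001  (1)

1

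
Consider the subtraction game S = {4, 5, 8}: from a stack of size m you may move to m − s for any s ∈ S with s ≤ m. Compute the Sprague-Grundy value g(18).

Compute g(0), g(1), … for moves {4, 5, 8}:
k:     0  1  2  3  4  5  6  7  8  9 10 11 12 13 14 15 16 17 18
g(k):  0  0  0  0  1  1  1  1  2  2  2  2  0  0  0  0  1  1  1
So g(18) = 1.

1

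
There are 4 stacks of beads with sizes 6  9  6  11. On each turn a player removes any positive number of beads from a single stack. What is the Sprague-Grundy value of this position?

2

Compute the nim-sum pairwise:
6 ⊕ 9 = 15
15 ⊕ 6 = 9
9 ⊕ 11 = 2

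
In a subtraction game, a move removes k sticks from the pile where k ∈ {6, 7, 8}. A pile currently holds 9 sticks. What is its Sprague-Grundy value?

1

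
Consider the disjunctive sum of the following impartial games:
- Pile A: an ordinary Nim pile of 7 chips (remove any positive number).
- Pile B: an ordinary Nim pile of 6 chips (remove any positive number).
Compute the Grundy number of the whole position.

Pile A is a plain Nim pile of size 7, so its Grundy value is 7.
Pile B is a plain Nim pile of size 6, so its Grundy value is 6.
By the Sprague-Grundy theorem, the Grundy value of a sum of independent games is the XOR of the component values.
Combined value = 7 ⊕ 6 = 1.

1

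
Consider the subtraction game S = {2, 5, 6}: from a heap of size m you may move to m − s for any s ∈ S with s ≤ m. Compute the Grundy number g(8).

0

Compute g(0), g(1), … for moves {2, 5, 6}:
k:     0  1  2  3  4  5  6  7  8
g(k):  0  0  1  1  0  2  1  3  0
So g(8) = 0.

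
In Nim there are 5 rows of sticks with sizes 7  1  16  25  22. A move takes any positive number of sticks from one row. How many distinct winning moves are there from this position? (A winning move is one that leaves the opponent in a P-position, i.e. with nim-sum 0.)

3

Compute the nim-sum pairwise:
7 XOR 1 = 6
6 XOR 16 = 22
22 XOR 25 = 15
15 XOR 22 = 25
The overall nim-sum is X = 25. A row of size p has a winning move iff p XOR X < p (reduce it to p XOR X).
  7: 7 XOR 25 = 30 ≥ 7 — no move.
  1: 1 XOR 25 = 24 ≥ 1 — no move.
  16: 16 XOR 25 = 9 < 16 — winning move (to 9).
  25: 25 XOR 25 = 0 < 25 — winning move (to 0).
  22: 22 XOR 25 = 15 < 22 — winning move (to 15).
That gives 3 winning moves.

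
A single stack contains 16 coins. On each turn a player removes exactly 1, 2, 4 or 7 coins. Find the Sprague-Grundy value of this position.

1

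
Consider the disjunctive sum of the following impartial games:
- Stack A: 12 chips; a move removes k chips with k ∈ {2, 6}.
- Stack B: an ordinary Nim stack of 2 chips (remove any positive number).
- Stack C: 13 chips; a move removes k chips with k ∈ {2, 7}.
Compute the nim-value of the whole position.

2

Grundy values for stack A (subtraction set {2, 6}):
g(0) = mex{} = 0
g(1) = mex{} = 0
g(2) = mex{0} = 1
g(3) = mex{0} = 1
g(4) = mex{1} = 0
g(5) = mex{1} = 0
g(6) = mex{0} = 1
g(7) = mex{0} = 1
g(8) = mex{1} = 0
g(9) = mex{1} = 0
g(10) = mex{0} = 1
g(11) = mex{0} = 1
g(12) = mex{1} = 0
So g(12) = 0.
Stack B is a plain Nim stack of size 2, so its Grundy value is 2.
Build the Grundy sequence for stack C with g(k) = mex{g(k−s) : s ∈ {2, 7}, s ≤ k}:
k:     0  1  2  3  4  5  6  7  8  9 10 11 12 13
g(k):  0  0  1  1  0  0  1  1  2  0  0  1  1  0
So g(13) = 0.
By the Sprague-Grundy theorem, the Grundy value of a sum of independent games is the XOR of the component values.
Combined value = 0 ⊕ 2 ⊕ 0 = 2.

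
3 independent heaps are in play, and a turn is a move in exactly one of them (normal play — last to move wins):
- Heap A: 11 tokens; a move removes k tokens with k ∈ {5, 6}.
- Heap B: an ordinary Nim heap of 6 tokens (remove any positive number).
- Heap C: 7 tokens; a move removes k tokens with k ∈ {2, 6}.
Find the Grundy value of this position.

For heap A, compute g(0), g(1), … with moves {5, 6}:
g(0) = mex{} = 0
g(1) = mex{} = 0
g(2) = mex{} = 0
g(3) = mex{} = 0
g(4) = mex{} = 0
g(5) = mex{0} = 1
g(6) = mex{0} = 1
g(7) = mex{0} = 1
g(8) = mex{0} = 1
g(9) = mex{0} = 1
g(10) = mex{0,1} = 2
g(11) = mex{1} = 0
So g(11) = 0.
Heap B is a plain Nim heap of size 6, so its Grundy value is 6.
For heap C, compute g(0), g(1), … with moves {2, 6}:
k:     0  1  2  3  4  5  6  7
g(k):  0  0  1  1  0  0  1  1
So g(7) = 1.
The value of a disjunctive sum is the nim-sum of the parts.
Combined value = 0 XOR 6 XOR 1 = 7.

7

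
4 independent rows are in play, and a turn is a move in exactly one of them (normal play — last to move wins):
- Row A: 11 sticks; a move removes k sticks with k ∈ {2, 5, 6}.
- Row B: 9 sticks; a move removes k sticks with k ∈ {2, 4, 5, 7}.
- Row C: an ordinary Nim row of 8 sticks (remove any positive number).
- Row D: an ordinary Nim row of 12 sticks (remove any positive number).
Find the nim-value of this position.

4

For row A, compute g(0), g(1), … with moves {2, 5, 6}:
g(0) = mex{} = 0
g(1) = mex{} = 0
g(2) = mex{0} = 1
g(3) = mex{0} = 1
g(4) = mex{1} = 0
g(5) = mex{0,1} = 2
g(6) = mex{0} = 1
g(7) = mex{0,1,2} = 3
g(8) = mex{1} = 0
g(9) = mex{0,1,3} = 2
g(10) = mex{0,2} = 1
g(11) = mex{1,2} = 0
So g(11) = 0.
Build the Grundy sequence for row B with g(k) = mex{g(k−s) : s ∈ {2, 4, 5, 7}, s ≤ k}:
g(0) = mex{} = 0
g(1) = mex{} = 0
g(2) = mex{0} = 1
g(3) = mex{0} = 1
g(4) = mex{0,1} = 2
g(5) = mex{0,1} = 2
g(6) = mex{0,1,2} = 3
g(7) = mex{0,1,2} = 3
g(8) = mex{0,1,2,3} = 4
g(9) = mex{1,2,3} = 0
So g(9) = 0.
Row C is a plain Nim row of size 8, so its Grundy value is 8.
Row D is a plain Nim row of size 12, so its Grundy value is 12.
By the Sprague-Grundy theorem, the Grundy value of a sum of independent games is the XOR of the component values.
Combined value = 0 ⊕ 0 ⊕ 8 ⊕ 12 = 4.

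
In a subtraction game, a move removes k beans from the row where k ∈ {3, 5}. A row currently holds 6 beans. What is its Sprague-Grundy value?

Compute g(0), g(1), … for moves {3, 5}:
g(0) = mex{} = 0
g(1) = mex{} = 0
g(2) = mex{} = 0
g(3) = mex{0} = 1
g(4) = mex{0} = 1
g(5) = mex{0} = 1
g(6) = mex{0,1} = 2
So g(6) = 2.

2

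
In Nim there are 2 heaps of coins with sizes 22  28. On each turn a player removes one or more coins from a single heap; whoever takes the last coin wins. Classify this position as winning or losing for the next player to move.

Winning position

Bitwise XOR of the heap sizes:
  10110  (22)
  11100  (28)
  -----
  01010  (10)
The nim-sum is 10 ≠ 0, so this is an N-position: the player to move can win.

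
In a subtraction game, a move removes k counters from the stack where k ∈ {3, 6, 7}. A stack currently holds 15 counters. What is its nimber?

1

Compute g(0), g(1), … for moves {3, 6, 7}:
k:     0  1  2  3  4  5  6  7  8  9 10 11 12 13 14 15
g(k):  0  0  0  1  1  1  2  2  2  3  0  0  0  1  1  1
So g(15) = 1.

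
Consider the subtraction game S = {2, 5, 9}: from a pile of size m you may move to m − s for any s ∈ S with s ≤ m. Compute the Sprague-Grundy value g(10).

1

Build the Grundy sequence with g(k) = mex{g(k−s) : s ∈ {2, 5, 9}, s ≤ k}:
g(0) = mex{} = 0
g(1) = mex{} = 0
g(2) = mex{0} = 1
g(3) = mex{0} = 1
g(4) = mex{1} = 0
g(5) = mex{0,1} = 2
g(6) = mex{0} = 1
g(7) = mex{1,2} = 0
g(8) = mex{1} = 0
g(9) = mex{0} = 1
g(10) = mex{0,2} = 1
So g(10) = 1.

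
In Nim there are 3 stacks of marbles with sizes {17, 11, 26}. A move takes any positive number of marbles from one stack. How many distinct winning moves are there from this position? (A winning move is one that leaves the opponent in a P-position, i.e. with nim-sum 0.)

0

Nim-sum: 17 XOR 11 XOR 26 = 0.
The nim-sum is already 0, so every move leaves a nonzero nim-sum — there are no winning moves.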